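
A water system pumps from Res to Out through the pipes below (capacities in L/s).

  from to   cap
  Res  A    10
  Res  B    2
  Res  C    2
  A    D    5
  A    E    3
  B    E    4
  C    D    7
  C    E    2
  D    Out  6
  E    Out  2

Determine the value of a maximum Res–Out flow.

Augment Res→A→D→Out: bottleneck 5, flow now 5.
Augment Res→A→E→Out: bottleneck 2, flow now 7.
Augment Res→C→D→Out: bottleneck 1, flow now 8.
No augmenting path remains; maximum flow = 8.
In the residual graph, reachable from Res: {Res, A, B, C, D, E}.
Min-cut edges: D→Out (6), E→Out (2); capacity 6 + 2 = 8.
This cut is saturated, so no flow can exceed 8.

8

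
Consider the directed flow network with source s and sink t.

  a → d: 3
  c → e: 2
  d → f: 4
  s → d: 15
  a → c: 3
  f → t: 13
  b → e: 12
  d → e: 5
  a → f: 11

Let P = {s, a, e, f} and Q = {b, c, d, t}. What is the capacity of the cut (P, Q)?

34

Edges leaving {s, a, e, f}: s→d (15), a→c (3), a→d (3), f→t (13).
Cut capacity = 15 + 3 + 3 + 13 = 34.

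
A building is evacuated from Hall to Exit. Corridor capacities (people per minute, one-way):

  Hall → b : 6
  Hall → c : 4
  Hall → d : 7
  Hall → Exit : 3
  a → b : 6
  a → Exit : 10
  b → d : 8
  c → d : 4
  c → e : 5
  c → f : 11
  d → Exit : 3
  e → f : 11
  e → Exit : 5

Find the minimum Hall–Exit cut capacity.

Augment Hall→Exit: bottleneck 3, flow now 3.
Augment Hall→d→Exit: bottleneck 3, flow now 6.
Augment Hall→c→e→Exit: bottleneck 4, flow now 10.
No augmenting path remains; maximum flow = 10.
By max-flow min-cut, the minimum cut capacity equals the max flow.
In the residual graph, reachable from Hall: {Hall, b, d}.
Min-cut edges: Hall→c (4), Hall→Exit (3), d→Exit (3); capacity 4 + 3 + 3 = 10.

10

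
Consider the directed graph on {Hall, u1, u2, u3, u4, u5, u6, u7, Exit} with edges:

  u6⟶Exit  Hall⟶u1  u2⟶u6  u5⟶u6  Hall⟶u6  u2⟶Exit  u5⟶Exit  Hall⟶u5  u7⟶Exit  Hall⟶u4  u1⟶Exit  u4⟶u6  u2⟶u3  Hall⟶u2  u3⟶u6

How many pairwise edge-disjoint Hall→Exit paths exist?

Assign every edge capacity 1; by Menger, the answer equals the max flow.
Path Hall→u1→Exit (+1); total 1.
Path Hall→u2→Exit (+1); total 2.
Path Hall→u5→Exit (+1); total 3.
Path Hall→u6→Exit (+1); total 4.
No residual Hall→Exit path; max flow = 4.
Certifying cut of size 4: {Hall→u1, Hall→u2, Hall→u5, u6→Exit}.

4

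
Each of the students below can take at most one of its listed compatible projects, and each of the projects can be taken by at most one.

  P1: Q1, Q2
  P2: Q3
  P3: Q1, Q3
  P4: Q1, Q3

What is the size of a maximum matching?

Unit-capacity flow: source→left, listed edges, right→sink; max matching = max flow.
Augmenting path P1→Q1 (+1); matched 1.
Augmenting path P2→Q3 (+1); matched 2.
Augmenting path P3→Q1→P1→Q2 (+1); matched 3.
No augmenting path remains; maximum matching = 3.
König certificate: {P1, Q1, Q3} is a vertex cover of size 3 (every listed pair touches it), so no matching can be larger.

3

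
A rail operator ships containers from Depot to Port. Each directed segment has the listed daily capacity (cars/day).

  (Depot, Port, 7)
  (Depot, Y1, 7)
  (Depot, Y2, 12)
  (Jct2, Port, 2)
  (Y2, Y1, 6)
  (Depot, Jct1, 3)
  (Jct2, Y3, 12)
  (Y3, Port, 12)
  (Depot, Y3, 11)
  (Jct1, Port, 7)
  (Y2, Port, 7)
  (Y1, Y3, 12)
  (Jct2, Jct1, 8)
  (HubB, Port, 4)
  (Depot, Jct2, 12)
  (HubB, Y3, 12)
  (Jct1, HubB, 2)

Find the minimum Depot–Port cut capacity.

37

Augment Depot→Port: bottleneck 7, flow now 7.
Augment Depot→Jct2→Port: bottleneck 2, flow now 9.
Augment Depot→Jct1→Port: bottleneck 3, flow now 12.
Augment Depot→Y2→Port: bottleneck 7, flow now 19.
Augment Depot→Y3→Port: bottleneck 11, flow now 30.
Augment Depot→Jct2→Jct1→Port: bottleneck 4, flow now 34.
Augment Depot→Jct2→Y3→Port: bottleneck 1, flow now 35.
Augment Depot→Jct2→Jct1→HubB→Port: bottleneck 2, flow now 37.
No augmenting path remains; maximum flow = 37.
By max-flow min-cut, the minimum cut capacity equals the max flow.
In the residual graph, reachable from Depot: {Depot, Jct2, Jct1, Y1, Y2, Y3}.
Min-cut edges: Depot→Port (7), Jct2→Port (2), Jct1→HubB (2), Jct1→Port (7), Y2→Port (7), Y3→Port (12); capacity 7 + 2 + 2 + 7 + 7 + 12 = 37.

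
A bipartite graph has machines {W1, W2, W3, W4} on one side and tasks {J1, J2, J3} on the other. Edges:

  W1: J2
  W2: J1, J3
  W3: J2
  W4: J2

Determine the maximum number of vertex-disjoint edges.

Unit-capacity flow: source→left, listed edges, right→sink; max matching = max flow.
Augmenting path W1→J2 (+1); matched 1.
Augmenting path W2→J1 (+1); matched 2.
No augmenting path remains; maximum matching = 2.
König certificate: {W2, J2} is a vertex cover of size 2 (every listed pair touches it), so no matching can be larger.

2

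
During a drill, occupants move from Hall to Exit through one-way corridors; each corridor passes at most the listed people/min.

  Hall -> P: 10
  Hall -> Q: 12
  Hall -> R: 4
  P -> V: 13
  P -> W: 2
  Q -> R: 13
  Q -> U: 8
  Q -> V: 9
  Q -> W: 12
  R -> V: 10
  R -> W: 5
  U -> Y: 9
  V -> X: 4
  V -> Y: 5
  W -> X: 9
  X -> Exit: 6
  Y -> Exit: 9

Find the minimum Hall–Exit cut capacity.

Augment Hall→P→V→X→Exit: bottleneck 4, flow now 4.
Augment Hall→P→V→Y→Exit: bottleneck 5, flow now 9.
Augment Hall→P→W→X→Exit: bottleneck 1, flow now 10.
Augment Hall→Q→U→Y→Exit: bottleneck 4, flow now 14.
Augment Hall→Q→W→X→Exit: bottleneck 1, flow now 15.
No augmenting path remains; maximum flow = 15.
By max-flow min-cut, the minimum cut capacity equals the max flow.
In the residual graph, reachable from Hall: {Hall, P, Q, R, U, V, W, X, Y}.
Min-cut edges: X→Exit (6), Y→Exit (9); capacity 6 + 9 = 15.

15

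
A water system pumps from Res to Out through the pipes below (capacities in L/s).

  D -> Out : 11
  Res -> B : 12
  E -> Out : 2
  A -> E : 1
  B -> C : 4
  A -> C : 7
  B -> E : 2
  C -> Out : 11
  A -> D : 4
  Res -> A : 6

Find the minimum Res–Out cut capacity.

12

Augment Res→A→C→Out: bottleneck 6, flow now 6.
Augment Res→B→C→Out: bottleneck 4, flow now 10.
Augment Res→B→E→Out: bottleneck 2, flow now 12.
No augmenting path remains; maximum flow = 12.
By max-flow min-cut, the minimum cut capacity equals the max flow.
In the residual graph, reachable from Res: {Res, B}.
Min-cut edges: Res→A (6), B→C (4), B→E (2); capacity 6 + 4 + 2 = 12.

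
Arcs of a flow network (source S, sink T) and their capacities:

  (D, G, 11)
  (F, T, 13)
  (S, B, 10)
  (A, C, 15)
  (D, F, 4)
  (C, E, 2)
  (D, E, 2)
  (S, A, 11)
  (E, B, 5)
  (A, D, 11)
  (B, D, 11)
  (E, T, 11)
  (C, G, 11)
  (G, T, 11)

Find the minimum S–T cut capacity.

19

Augment S→A→C→E→T: bottleneck 2, flow now 2.
Augment S→A→C→G→T: bottleneck 9, flow now 11.
Augment S→B→D→E→T: bottleneck 2, flow now 13.
Augment S→B→D→F→T: bottleneck 4, flow now 17.
Augment S→B→D→G→T: bottleneck 2, flow now 19.
No augmenting path remains; maximum flow = 19.
By max-flow min-cut, the minimum cut capacity equals the max flow.
In the residual graph, reachable from S: {S, A, B, C, D, G}.
Min-cut edges: C→E (2), D→E (2), D→F (4), G→T (11); capacity 2 + 2 + 4 + 11 = 19.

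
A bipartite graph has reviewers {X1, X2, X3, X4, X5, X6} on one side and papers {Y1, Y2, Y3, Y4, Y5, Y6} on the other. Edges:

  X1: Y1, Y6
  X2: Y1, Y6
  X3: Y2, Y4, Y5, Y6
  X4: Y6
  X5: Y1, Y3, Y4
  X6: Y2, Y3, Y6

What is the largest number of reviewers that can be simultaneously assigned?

5

Unit-capacity flow: source→left, listed edges, right→sink; max matching = max flow.
Augmenting path X1→Y1 (+1); matched 1.
Augmenting path X2→Y6 (+1); matched 2.
Augmenting path X3→Y2 (+1); matched 3.
Augmenting path X5→Y3 (+1); matched 4.
Augmenting path X6→Y2→X3→Y4 (+1); matched 5.
No augmenting path remains; maximum matching = 5.
König certificate: {X3, X5, X6, Y1, Y6} is a vertex cover of size 5 (every listed pair touches it), so no matching can be larger.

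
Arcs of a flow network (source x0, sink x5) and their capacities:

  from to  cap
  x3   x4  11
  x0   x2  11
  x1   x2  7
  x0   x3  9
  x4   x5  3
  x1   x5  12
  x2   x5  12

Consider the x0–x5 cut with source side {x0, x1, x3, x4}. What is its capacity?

33

Edges leaving {x0, x1, x3, x4}: x0→x2 (11), x1→x2 (7), x1→x5 (12), x4→x5 (3).
Cut capacity = 11 + 7 + 12 + 3 = 33.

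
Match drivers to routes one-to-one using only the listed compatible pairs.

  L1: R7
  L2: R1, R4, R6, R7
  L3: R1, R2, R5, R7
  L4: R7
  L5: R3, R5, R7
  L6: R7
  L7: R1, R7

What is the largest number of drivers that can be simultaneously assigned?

5

Unit-capacity flow: source→left, listed edges, right→sink; max matching = max flow.
Augmenting path L1→R7 (+1); matched 1.
Augmenting path L2→R1 (+1); matched 2.
Augmenting path L3→R2 (+1); matched 3.
Augmenting path L5→R3 (+1); matched 4.
Augmenting path L7→R1→L2→R4 (+1); matched 5.
No augmenting path remains; maximum matching = 5.
König certificate: {L2, L3, L5, L7, R7} is a vertex cover of size 5 (every listed pair touches it), so no matching can be larger.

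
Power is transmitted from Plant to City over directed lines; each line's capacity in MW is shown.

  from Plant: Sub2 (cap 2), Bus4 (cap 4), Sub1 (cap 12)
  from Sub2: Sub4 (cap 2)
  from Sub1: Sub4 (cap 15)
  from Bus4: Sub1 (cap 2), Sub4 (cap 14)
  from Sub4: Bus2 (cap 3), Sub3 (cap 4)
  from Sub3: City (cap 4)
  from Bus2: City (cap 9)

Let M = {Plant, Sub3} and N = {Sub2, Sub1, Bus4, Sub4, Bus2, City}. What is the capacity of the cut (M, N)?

22

Edges leaving {Plant, Sub3}: Plant→Sub2 (2), Plant→Sub1 (12), Plant→Bus4 (4), Sub3→City (4).
Cut capacity = 2 + 12 + 4 + 4 = 22.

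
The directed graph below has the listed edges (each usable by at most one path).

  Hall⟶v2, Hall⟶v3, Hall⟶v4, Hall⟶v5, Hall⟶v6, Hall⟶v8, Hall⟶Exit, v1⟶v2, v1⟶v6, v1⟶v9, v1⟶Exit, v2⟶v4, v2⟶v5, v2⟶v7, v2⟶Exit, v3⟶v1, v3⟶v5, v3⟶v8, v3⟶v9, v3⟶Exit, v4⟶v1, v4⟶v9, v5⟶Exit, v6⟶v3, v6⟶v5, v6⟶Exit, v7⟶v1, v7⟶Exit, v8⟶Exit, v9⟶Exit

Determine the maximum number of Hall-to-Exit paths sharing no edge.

Assign every edge capacity 1; by Menger, the answer equals the max flow.
Path Hall→Exit (+1); total 1.
Path Hall→v2→Exit (+1); total 2.
Path Hall→v3→Exit (+1); total 3.
Path Hall→v5→Exit (+1); total 4.
Path Hall→v6→Exit (+1); total 5.
Path Hall→v8→Exit (+1); total 6.
Path Hall→v4→v1→Exit (+1); total 7.
No residual Hall→Exit path; max flow = 7.
Certifying cut of size 7: {Hall→Exit, Hall→v2, Hall→v3, Hall→v4, Hall→v5, Hall→v6, Hall→v8}.

7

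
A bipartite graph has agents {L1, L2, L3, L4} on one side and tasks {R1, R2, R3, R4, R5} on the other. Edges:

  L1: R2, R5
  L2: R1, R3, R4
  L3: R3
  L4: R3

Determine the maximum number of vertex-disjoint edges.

Unit-capacity flow: source→left, listed edges, right→sink; max matching = max flow.
Augmenting path L1→R2 (+1); matched 1.
Augmenting path L2→R1 (+1); matched 2.
Augmenting path L3→R3 (+1); matched 3.
No augmenting path remains; maximum matching = 3.
König certificate: {L1, L2, R3} is a vertex cover of size 3 (every listed pair touches it), so no matching can be larger.

3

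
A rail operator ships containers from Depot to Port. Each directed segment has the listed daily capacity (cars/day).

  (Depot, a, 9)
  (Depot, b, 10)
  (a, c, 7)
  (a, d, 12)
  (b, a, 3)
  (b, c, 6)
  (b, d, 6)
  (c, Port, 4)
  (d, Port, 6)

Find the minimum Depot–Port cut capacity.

Augment Depot→a→c→Port: bottleneck 4, flow now 4.
Augment Depot→a→d→Port: bottleneck 5, flow now 9.
Augment Depot→b→d→Port: bottleneck 1, flow now 10.
No augmenting path remains; maximum flow = 10.
By max-flow min-cut, the minimum cut capacity equals the max flow.
In the residual graph, reachable from Depot: {Depot, a, b, c, d}.
Min-cut edges: c→Port (4), d→Port (6); capacity 4 + 6 = 10.

10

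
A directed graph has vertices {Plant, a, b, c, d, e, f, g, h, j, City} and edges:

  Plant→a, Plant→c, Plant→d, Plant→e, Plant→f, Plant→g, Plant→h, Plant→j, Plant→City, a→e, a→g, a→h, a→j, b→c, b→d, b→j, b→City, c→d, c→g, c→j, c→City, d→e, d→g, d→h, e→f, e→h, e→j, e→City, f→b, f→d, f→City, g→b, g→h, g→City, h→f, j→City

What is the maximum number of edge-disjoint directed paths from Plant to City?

Assign every edge capacity 1; by Menger, the answer equals the max flow.
Path Plant→City (+1); total 1.
Path Plant→c→City (+1); total 2.
Path Plant→e→City (+1); total 3.
Path Plant→f→City (+1); total 4.
Path Plant→g→City (+1); total 5.
Path Plant→j→City (+1); total 6.
Path Plant→a→g→b→City (+1); total 7.
No residual Plant→City path; max flow = 7.
Certifying cut of size 7: {Plant→City, b→City, c→City, e→City, f→City, g→City, j→City}.

7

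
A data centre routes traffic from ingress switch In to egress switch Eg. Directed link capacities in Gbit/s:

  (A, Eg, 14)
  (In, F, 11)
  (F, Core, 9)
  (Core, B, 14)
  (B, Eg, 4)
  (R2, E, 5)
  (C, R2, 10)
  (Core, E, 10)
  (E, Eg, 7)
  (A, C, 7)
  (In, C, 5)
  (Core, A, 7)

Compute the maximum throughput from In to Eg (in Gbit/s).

Augment In→C→R2→E→Eg: bottleneck 5, flow now 5.
Augment In→F→Core→B→Eg: bottleneck 4, flow now 9.
Augment In→F→Core→E→Eg: bottleneck 2, flow now 11.
Augment In→F→Core→A→Eg: bottleneck 3, flow now 14.
No augmenting path remains; maximum flow = 14.
In the residual graph, reachable from In: {In, F}.
Min-cut edges: In→C (5), F→Core (9); capacity 5 + 9 = 14.
This cut is saturated, so no flow can exceed 14.

14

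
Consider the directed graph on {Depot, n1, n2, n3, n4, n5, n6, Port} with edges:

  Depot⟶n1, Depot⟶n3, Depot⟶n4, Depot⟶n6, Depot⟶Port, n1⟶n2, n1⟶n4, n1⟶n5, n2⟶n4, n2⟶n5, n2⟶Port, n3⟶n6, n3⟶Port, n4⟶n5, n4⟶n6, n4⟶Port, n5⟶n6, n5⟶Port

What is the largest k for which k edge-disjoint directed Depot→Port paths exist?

4

Assign every edge capacity 1; by Menger, the answer equals the max flow.
Path Depot→Port (+1); total 1.
Path Depot→n3→Port (+1); total 2.
Path Depot→n4→Port (+1); total 3.
Path Depot→n1→n2→Port (+1); total 4.
No residual Depot→Port path; max flow = 4.
Certifying cut of size 4: {Depot→Port, Depot→n1, Depot→n3, Depot→n4}.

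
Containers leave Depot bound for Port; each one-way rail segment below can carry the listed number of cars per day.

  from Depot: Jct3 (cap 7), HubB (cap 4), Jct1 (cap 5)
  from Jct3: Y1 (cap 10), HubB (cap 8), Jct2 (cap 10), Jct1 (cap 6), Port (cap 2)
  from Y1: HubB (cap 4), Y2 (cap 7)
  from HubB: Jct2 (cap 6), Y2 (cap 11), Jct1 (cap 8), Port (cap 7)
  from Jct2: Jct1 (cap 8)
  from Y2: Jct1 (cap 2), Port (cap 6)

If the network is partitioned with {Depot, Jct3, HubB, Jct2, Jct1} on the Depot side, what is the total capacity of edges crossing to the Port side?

30

Edges leaving {Depot, Jct3, HubB, Jct2, Jct1}: Jct3→Y1 (10), Jct3→Port (2), HubB→Y2 (11), HubB→Port (7).
Cut capacity = 10 + 2 + 11 + 7 = 30.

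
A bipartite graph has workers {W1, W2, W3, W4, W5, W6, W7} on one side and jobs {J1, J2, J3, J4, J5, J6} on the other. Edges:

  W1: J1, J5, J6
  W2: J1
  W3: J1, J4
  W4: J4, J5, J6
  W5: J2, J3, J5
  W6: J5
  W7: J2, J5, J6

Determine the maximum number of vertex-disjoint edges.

6

Unit-capacity flow: source→left, listed edges, right→sink; max matching = max flow.
Augmenting path W1→J1 (+1); matched 1.
Augmenting path W3→J4 (+1); matched 2.
Augmenting path W4→J5 (+1); matched 3.
Augmenting path W5→J2 (+1); matched 4.
Augmenting path W7→J6 (+1); matched 5.
Augmenting path W2→J1→W1→J6→W7→J2→W5→J3 (+1); matched 6.
No augmenting path remains; maximum matching = 6.
König certificate: {W5, W7, J1, J4, J5, J6} is a vertex cover of size 6 (every listed pair touches it), so no matching can be larger.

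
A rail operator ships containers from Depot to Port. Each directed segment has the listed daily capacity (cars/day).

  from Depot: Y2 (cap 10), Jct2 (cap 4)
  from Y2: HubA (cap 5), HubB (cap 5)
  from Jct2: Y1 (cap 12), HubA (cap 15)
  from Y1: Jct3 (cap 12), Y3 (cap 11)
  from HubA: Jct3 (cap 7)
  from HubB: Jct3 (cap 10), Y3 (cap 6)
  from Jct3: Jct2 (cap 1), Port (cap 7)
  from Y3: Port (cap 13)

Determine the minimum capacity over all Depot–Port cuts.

Augment Depot→Y2→HubA→Jct3→Port: bottleneck 5, flow now 5.
Augment Depot→Y2→HubB→Jct3→Port: bottleneck 2, flow now 7.
Augment Depot→Y2→HubB→Y3→Port: bottleneck 3, flow now 10.
Augment Depot→Jct2→Y1→Y3→Port: bottleneck 4, flow now 14.
No augmenting path remains; maximum flow = 14.
By max-flow min-cut, the minimum cut capacity equals the max flow.
In the residual graph, reachable from Depot: {Depot}.
Min-cut edges: Depot→Y2 (10), Depot→Jct2 (4); capacity 10 + 4 = 14.

14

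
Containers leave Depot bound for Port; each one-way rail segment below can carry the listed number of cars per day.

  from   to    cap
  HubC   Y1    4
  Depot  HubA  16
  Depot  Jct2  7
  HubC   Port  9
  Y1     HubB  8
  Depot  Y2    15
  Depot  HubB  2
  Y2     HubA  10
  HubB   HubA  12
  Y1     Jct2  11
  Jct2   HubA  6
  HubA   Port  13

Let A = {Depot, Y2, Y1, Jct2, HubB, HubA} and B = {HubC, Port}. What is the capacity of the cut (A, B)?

13

Edges leaving {Depot, Y2, Y1, Jct2, HubB, HubA}: HubA→Port (13).
Cut capacity = 13 = 13.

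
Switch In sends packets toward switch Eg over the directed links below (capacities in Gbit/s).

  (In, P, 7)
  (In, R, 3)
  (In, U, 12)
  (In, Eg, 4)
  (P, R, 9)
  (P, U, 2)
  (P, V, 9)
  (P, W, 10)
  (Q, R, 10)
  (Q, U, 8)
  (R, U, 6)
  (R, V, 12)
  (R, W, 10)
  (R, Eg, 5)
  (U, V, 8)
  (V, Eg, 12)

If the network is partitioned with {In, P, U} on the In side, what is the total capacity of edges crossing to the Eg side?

Edges leaving {In, P, U}: In→R (3), In→Eg (4), P→R (9), P→V (9), P→W (10), U→V (8).
Cut capacity = 3 + 4 + 9 + 9 + 10 + 8 = 43.

43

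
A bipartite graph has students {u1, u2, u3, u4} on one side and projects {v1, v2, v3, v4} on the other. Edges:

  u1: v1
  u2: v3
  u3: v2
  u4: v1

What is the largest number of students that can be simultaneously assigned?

Unit-capacity flow: source→left, listed edges, right→sink; max matching = max flow.
Augmenting path u1→v1 (+1); matched 1.
Augmenting path u2→v3 (+1); matched 2.
Augmenting path u3→v2 (+1); matched 3.
No augmenting path remains; maximum matching = 3.
König certificate: {u2, u3, v1} is a vertex cover of size 3 (every listed pair touches it), so no matching can be larger.

3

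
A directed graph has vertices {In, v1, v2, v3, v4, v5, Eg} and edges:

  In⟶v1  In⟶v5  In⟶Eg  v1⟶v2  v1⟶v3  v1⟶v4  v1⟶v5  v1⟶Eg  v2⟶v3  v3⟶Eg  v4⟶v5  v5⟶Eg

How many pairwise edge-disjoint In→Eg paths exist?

3

Assign every edge capacity 1; by Menger, the answer equals the max flow.
Path In→Eg (+1); total 1.
Path In→v1→Eg (+1); total 2.
Path In→v5→Eg (+1); total 3.
No residual In→Eg path; max flow = 3.
Certifying cut of size 3: {In→Eg, In→v1, In→v5}.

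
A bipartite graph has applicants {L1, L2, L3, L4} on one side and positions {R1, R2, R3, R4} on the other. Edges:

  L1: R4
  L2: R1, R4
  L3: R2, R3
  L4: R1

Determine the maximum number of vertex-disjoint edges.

Unit-capacity flow: source→left, listed edges, right→sink; max matching = max flow.
Augmenting path L1→R4 (+1); matched 1.
Augmenting path L2→R1 (+1); matched 2.
Augmenting path L3→R2 (+1); matched 3.
No augmenting path remains; maximum matching = 3.
König certificate: {L3, R1, R4} is a vertex cover of size 3 (every listed pair touches it), so no matching can be larger.

3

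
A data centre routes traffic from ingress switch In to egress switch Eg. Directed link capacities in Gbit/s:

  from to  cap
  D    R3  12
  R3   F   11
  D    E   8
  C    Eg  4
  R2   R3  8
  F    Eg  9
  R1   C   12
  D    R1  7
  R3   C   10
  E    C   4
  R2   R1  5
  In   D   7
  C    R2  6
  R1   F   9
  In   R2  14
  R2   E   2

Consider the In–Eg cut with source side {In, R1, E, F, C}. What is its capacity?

40

Edges leaving {In, R1, E, F, C}: In→R2 (14), In→D (7), F→Eg (9), C→R2 (6), C→Eg (4).
Cut capacity = 14 + 7 + 9 + 6 + 4 = 40.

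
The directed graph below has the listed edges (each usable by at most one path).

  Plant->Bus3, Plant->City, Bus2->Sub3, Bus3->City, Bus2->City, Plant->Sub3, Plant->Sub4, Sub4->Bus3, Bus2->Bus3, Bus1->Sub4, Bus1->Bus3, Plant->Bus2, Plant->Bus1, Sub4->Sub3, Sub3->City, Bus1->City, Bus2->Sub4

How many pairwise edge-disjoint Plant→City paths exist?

Assign every edge capacity 1; by Menger, the answer equals the max flow.
Path Plant→City (+1); total 1.
Path Plant→Bus2→City (+1); total 2.
Path Plant→Bus1→City (+1); total 3.
Path Plant→Bus3→City (+1); total 4.
Path Plant→Sub3→City (+1); total 5.
No residual Plant→City path; max flow = 5.
Certifying cut of size 5: {Bus3→City, Plant→Bus1, Plant→Bus2, Plant→City, Sub3→City}.

5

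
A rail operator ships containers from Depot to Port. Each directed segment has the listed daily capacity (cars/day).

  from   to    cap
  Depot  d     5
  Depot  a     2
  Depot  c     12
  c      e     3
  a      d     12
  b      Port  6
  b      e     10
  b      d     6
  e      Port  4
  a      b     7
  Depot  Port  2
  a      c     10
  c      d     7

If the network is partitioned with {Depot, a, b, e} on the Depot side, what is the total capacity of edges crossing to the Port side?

57

Edges leaving {Depot, a, b, e}: Depot→c (12), Depot→d (5), Depot→Port (2), a→c (10), a→d (12), b→d (6), b→Port (6), e→Port (4).
Cut capacity = 12 + 5 + 2 + 10 + 12 + 6 + 6 + 4 = 57.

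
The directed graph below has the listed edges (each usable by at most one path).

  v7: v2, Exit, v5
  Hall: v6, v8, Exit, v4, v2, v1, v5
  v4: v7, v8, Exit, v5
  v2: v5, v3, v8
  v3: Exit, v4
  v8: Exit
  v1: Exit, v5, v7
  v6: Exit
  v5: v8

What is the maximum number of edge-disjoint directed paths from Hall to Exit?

6

Assign every edge capacity 1; by Menger, the answer equals the max flow.
Path Hall→Exit (+1); total 1.
Path Hall→v1→Exit (+1); total 2.
Path Hall→v4→Exit (+1); total 3.
Path Hall→v6→Exit (+1); total 4.
Path Hall→v8→Exit (+1); total 5.
Path Hall→v2→v3→Exit (+1); total 6.
No residual Hall→Exit path; max flow = 6.
Certifying cut of size 6: {Hall→Exit, Hall→v1, Hall→v2, Hall→v4, Hall→v6, v8→Exit}.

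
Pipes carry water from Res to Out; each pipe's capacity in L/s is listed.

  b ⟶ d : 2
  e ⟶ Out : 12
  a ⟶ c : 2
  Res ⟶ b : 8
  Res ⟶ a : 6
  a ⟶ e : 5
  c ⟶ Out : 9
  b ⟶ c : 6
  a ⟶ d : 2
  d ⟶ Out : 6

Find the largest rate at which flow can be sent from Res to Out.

Augment Res→a→c→Out: bottleneck 2, flow now 2.
Augment Res→a→d→Out: bottleneck 2, flow now 4.
Augment Res→a→e→Out: bottleneck 2, flow now 6.
Augment Res→b→c→Out: bottleneck 6, flow now 12.
Augment Res→b→d→Out: bottleneck 2, flow now 14.
No augmenting path remains; maximum flow = 14.
In the residual graph, reachable from Res: {Res}.
Min-cut edges: Res→a (6), Res→b (8); capacity 6 + 8 = 14.
This cut is saturated, so no flow can exceed 14.

14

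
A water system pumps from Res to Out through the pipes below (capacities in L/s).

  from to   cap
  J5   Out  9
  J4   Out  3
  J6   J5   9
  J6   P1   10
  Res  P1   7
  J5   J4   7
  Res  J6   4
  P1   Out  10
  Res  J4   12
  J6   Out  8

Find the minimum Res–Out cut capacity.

Augment Res→J6→Out: bottleneck 4, flow now 4.
Augment Res→P1→Out: bottleneck 7, flow now 11.
Augment Res→J4→Out: bottleneck 3, flow now 14.
No augmenting path remains; maximum flow = 14.
By max-flow min-cut, the minimum cut capacity equals the max flow.
In the residual graph, reachable from Res: {Res, J4}.
Min-cut edges: Res→J6 (4), Res→P1 (7), J4→Out (3); capacity 4 + 7 + 3 = 14.

14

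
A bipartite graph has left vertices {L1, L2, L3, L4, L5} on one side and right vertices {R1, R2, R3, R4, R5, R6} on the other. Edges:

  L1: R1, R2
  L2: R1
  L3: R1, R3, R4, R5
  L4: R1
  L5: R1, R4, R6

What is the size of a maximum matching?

4

Unit-capacity flow: source→left, listed edges, right→sink; max matching = max flow.
Augmenting path L1→R1 (+1); matched 1.
Augmenting path L3→R3 (+1); matched 2.
Augmenting path L5→R4 (+1); matched 3.
Augmenting path L2→R1→L1→R2 (+1); matched 4.
No augmenting path remains; maximum matching = 4.
König certificate: {L1, L3, L5, R1} is a vertex cover of size 4 (every listed pair touches it), so no matching can be larger.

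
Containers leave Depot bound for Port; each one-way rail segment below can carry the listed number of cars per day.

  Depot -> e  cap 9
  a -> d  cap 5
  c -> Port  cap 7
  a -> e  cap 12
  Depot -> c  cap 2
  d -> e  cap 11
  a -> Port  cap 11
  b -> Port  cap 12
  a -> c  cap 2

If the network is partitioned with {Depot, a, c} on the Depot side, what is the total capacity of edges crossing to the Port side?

Edges leaving {Depot, a, c}: Depot→e (9), a→d (5), a→e (12), a→Port (11), c→Port (7).
Cut capacity = 9 + 5 + 12 + 11 + 7 = 44.

44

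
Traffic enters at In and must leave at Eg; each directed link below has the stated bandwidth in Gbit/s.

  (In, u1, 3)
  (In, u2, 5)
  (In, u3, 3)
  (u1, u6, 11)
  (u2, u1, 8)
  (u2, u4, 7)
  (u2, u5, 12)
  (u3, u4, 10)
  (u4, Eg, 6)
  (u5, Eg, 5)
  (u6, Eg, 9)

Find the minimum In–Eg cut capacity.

11

Augment In→u1→u6→Eg: bottleneck 3, flow now 3.
Augment In→u2→u4→Eg: bottleneck 5, flow now 8.
Augment In→u3→u4→Eg: bottleneck 1, flow now 9.
Augment In→u3→u4→u2→u5→Eg: bottleneck 2, flow now 11. (uses reverse residual edge)
No augmenting path remains; maximum flow = 11.
By max-flow min-cut, the minimum cut capacity equals the max flow.
In the residual graph, reachable from In: {In}.
Min-cut edges: In→u1 (3), In→u2 (5), In→u3 (3); capacity 3 + 5 + 3 = 11.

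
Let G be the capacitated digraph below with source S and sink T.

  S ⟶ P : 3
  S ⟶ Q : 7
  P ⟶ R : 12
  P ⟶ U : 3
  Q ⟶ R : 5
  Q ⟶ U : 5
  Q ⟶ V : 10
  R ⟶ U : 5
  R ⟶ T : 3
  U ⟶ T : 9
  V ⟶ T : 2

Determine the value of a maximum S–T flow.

10

Augment S→P→R→T: bottleneck 3, flow now 3.
Augment S→Q→U→T: bottleneck 5, flow now 8.
Augment S→Q→V→T: bottleneck 2, flow now 10.
No augmenting path remains; maximum flow = 10.
In the residual graph, reachable from S: {S}.
Min-cut edges: S→P (3), S→Q (7); capacity 3 + 7 = 10.
This cut is saturated, so no flow can exceed 10.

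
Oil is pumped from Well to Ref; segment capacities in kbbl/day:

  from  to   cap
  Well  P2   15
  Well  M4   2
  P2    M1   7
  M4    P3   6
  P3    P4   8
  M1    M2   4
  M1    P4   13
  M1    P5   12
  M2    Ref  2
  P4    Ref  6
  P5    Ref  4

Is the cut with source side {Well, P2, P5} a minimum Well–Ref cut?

Given cut capacity: 2 + 7 + 4 = 13.
Augment Well→P2→M1→M2→Ref: bottleneck 2, flow now 2.
Augment Well→P2→M1→P4→Ref: bottleneck 5, flow now 7.
Augment Well→M4→P3→P4→Ref: bottleneck 1, flow now 8.
Augment Well→M4→P3→P4→M1→P5→Ref: bottleneck 1, flow now 9. (uses reverse residual edge)
No augmenting path remains; maximum flow = 9.
In the residual graph, reachable from Well: {Well, P2}.
Min-cut edges: Well→M4 (2), P2→M1 (7); capacity 2 + 7 = 9.
Cut capacity 13 exceeds the max flow 9, so it is not minimum.

No — its capacity is 13, but the minimum cut has capacity 9.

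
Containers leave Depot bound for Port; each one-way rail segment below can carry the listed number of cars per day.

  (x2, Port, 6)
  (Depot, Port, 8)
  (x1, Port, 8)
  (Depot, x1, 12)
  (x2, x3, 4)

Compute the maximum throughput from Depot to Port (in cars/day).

Augment Depot→Port: bottleneck 8, flow now 8.
Augment Depot→x1→Port: bottleneck 8, flow now 16.
No augmenting path remains; maximum flow = 16.
In the residual graph, reachable from Depot: {Depot, x1}.
Min-cut edges: Depot→Port (8), x1→Port (8); capacity 8 + 8 = 16.
This cut is saturated, so no flow can exceed 16.

16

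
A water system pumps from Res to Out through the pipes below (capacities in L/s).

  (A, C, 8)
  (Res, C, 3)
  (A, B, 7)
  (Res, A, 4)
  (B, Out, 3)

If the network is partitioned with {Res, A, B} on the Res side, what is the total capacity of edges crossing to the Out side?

Edges leaving {Res, A, B}: Res→C (3), A→C (8), B→Out (3).
Cut capacity = 3 + 8 + 3 = 14.

14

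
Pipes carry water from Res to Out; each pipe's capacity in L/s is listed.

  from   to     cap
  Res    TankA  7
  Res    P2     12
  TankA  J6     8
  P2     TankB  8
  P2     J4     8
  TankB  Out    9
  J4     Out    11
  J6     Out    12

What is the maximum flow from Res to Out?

Augment Res→TankA→J6→Out: bottleneck 7, flow now 7.
Augment Res→P2→TankB→Out: bottleneck 8, flow now 15.
Augment Res→P2→J4→Out: bottleneck 4, flow now 19.
No augmenting path remains; maximum flow = 19.
In the residual graph, reachable from Res: {Res}.
Min-cut edges: Res→TankA (7), Res→P2 (12); capacity 7 + 12 = 19.
This cut is saturated, so no flow can exceed 19.

19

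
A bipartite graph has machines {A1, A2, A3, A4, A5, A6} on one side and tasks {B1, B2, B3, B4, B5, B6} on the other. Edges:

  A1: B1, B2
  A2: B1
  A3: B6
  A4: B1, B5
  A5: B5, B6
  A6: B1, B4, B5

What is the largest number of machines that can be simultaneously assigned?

5

Unit-capacity flow: source→left, listed edges, right→sink; max matching = max flow.
Augmenting path A1→B1 (+1); matched 1.
Augmenting path A3→B6 (+1); matched 2.
Augmenting path A4→B5 (+1); matched 3.
Augmenting path A6→B4 (+1); matched 4.
Augmenting path A2→B1→A1→B2 (+1); matched 5.
No augmenting path remains; maximum matching = 5.
König certificate: {A1, A6, B1, B5, B6} is a vertex cover of size 5 (every listed pair touches it), so no matching can be larger.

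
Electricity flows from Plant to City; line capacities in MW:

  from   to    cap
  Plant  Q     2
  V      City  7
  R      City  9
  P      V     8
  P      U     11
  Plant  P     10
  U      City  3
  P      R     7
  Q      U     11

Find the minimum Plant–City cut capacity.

12

Augment Plant→P→R→City: bottleneck 7, flow now 7.
Augment Plant→P→U→City: bottleneck 3, flow now 10.
Augment Plant→Q→U→P→V→City: bottleneck 2, flow now 12. (uses reverse residual edge)
No augmenting path remains; maximum flow = 12.
By max-flow min-cut, the minimum cut capacity equals the max flow.
In the residual graph, reachable from Plant: {Plant}.
Min-cut edges: Plant→P (10), Plant→Q (2); capacity 10 + 2 = 12.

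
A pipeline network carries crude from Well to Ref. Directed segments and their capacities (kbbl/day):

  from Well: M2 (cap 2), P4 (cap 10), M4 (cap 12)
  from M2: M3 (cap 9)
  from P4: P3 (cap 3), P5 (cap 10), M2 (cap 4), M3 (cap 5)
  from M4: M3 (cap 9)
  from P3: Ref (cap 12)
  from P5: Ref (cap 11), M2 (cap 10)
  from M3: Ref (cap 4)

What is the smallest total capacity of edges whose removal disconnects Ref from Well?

14

Augment Well→M2→M3→Ref: bottleneck 2, flow now 2.
Augment Well→P4→P3→Ref: bottleneck 3, flow now 5.
Augment Well→P4→P5→Ref: bottleneck 7, flow now 12.
Augment Well→M4→M3→Ref: bottleneck 2, flow now 14.
No augmenting path remains; maximum flow = 14.
By max-flow min-cut, the minimum cut capacity equals the max flow.
In the residual graph, reachable from Well: {Well, M2, M4, M3}.
Min-cut edges: Well→P4 (10), M3→Ref (4); capacity 10 + 4 = 14.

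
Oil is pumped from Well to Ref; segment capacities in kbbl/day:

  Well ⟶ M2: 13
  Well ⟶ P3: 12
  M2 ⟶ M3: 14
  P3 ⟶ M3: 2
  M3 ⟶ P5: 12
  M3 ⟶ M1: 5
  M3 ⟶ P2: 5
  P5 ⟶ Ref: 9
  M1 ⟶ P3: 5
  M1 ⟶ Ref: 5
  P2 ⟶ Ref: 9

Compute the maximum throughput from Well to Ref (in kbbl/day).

15

Augment Well→M2→M3→P5→Ref: bottleneck 9, flow now 9.
Augment Well→M2→M3→M1→Ref: bottleneck 4, flow now 13.
Augment Well→P3→M3→M1→Ref: bottleneck 1, flow now 14.
Augment Well→P3→M3→P2→Ref: bottleneck 1, flow now 15.
No augmenting path remains; maximum flow = 15.
In the residual graph, reachable from Well: {Well, P3}.
Min-cut edges: Well→M2 (13), P3→M3 (2); capacity 13 + 2 = 15.
This cut is saturated, so no flow can exceed 15.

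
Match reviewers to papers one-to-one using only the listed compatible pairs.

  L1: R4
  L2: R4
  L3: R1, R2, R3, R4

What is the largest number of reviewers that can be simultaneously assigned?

Unit-capacity flow: source→left, listed edges, right→sink; max matching = max flow.
Augmenting path L1→R4 (+1); matched 1.
Augmenting path L3→R1 (+1); matched 2.
No augmenting path remains; maximum matching = 2.
König certificate: {L3, R4} is a vertex cover of size 2 (every listed pair touches it), so no matching can be larger.

2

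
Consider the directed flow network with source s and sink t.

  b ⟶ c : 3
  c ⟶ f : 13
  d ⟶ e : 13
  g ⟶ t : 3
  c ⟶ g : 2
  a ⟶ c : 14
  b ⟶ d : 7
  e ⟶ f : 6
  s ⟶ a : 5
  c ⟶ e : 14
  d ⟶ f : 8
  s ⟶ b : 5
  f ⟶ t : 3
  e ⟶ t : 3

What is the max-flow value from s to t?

Augment s→a→c→e→t: bottleneck 3, flow now 3.
Augment s→a→c→f→t: bottleneck 2, flow now 5.
Augment s→b→c→f→t: bottleneck 1, flow now 6.
Augment s→b→c→g→t: bottleneck 2, flow now 8.
No augmenting path remains; maximum flow = 8.
In the residual graph, reachable from s: {s, a, b, c, d, e, f}.
Min-cut edges: c→g (2), e→t (3), f→t (3); capacity 2 + 3 + 3 = 8.
This cut is saturated, so no flow can exceed 8.

8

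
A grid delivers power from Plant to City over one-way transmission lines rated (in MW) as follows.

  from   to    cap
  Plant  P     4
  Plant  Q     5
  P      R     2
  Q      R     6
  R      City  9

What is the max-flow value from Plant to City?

Augment Plant→P→R→City: bottleneck 2, flow now 2.
Augment Plant→Q→R→City: bottleneck 5, flow now 7.
No augmenting path remains; maximum flow = 7.
In the residual graph, reachable from Plant: {Plant, P}.
Min-cut edges: Plant→Q (5), P→R (2); capacity 5 + 2 = 7.
This cut is saturated, so no flow can exceed 7.

7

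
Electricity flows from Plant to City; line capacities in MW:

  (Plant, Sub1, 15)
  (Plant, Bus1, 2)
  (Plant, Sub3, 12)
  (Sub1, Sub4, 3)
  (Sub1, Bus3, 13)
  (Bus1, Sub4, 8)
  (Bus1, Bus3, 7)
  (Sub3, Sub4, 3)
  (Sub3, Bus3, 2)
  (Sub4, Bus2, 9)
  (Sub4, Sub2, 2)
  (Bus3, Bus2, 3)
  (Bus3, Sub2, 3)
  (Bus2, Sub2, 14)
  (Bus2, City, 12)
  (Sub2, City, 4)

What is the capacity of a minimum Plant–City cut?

14

Augment Plant→Sub1→Sub4→Bus2→City: bottleneck 3, flow now 3.
Augment Plant→Sub1→Bus3→Bus2→City: bottleneck 3, flow now 6.
Augment Plant→Sub1→Bus3→Sub2→City: bottleneck 3, flow now 9.
Augment Plant→Bus1→Sub4→Bus2→City: bottleneck 2, flow now 11.
Augment Plant→Sub3→Sub4→Bus2→City: bottleneck 3, flow now 14.
No augmenting path remains; maximum flow = 14.
By max-flow min-cut, the minimum cut capacity equals the max flow.
In the residual graph, reachable from Plant: {Plant, Sub1, Sub3, Bus3}.
Min-cut edges: Plant→Bus1 (2), Sub1→Sub4 (3), Sub3→Sub4 (3), Bus3→Bus2 (3), Bus3→Sub2 (3); capacity 2 + 3 + 3 + 3 + 3 = 14.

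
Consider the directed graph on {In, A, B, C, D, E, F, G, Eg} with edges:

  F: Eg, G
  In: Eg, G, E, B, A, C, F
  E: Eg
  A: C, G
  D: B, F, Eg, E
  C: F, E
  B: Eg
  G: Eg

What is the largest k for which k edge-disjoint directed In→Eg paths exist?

5

Assign every edge capacity 1; by Menger, the answer equals the max flow.
Path In→Eg (+1); total 1.
Path In→B→Eg (+1); total 2.
Path In→E→Eg (+1); total 3.
Path In→F→Eg (+1); total 4.
Path In→G→Eg (+1); total 5.
No residual In→Eg path; max flow = 5.
Certifying cut of size 5: {E→Eg, F→Eg, G→Eg, In→B, In→Eg}.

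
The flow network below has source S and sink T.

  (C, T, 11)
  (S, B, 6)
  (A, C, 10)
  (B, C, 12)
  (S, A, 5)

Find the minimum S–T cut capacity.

Augment S→A→C→T: bottleneck 5, flow now 5.
Augment S→B→C→T: bottleneck 6, flow now 11.
No augmenting path remains; maximum flow = 11.
By max-flow min-cut, the minimum cut capacity equals the max flow.
In the residual graph, reachable from S: {S}.
Min-cut edges: S→A (5), S→B (6); capacity 5 + 6 = 11.

11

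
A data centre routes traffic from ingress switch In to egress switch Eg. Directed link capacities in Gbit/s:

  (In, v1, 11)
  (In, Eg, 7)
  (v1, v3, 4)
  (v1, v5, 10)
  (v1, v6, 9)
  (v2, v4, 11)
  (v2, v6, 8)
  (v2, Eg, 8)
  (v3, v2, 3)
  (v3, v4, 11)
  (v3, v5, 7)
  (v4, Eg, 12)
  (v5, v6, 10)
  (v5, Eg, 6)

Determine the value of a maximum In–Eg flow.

Augment In→Eg: bottleneck 7, flow now 7.
Augment In→v1→v5→Eg: bottleneck 6, flow now 13.
Augment In→v1→v3→v2→Eg: bottleneck 3, flow now 16.
Augment In→v1→v3→v4→Eg: bottleneck 1, flow now 17.
No augmenting path remains; maximum flow = 17.
In the residual graph, reachable from In: {In, v1, v5, v6}.
Min-cut edges: In→Eg (7), v1→v3 (4), v5→Eg (6); capacity 7 + 4 + 6 = 17.
This cut is saturated, so no flow can exceed 17.

17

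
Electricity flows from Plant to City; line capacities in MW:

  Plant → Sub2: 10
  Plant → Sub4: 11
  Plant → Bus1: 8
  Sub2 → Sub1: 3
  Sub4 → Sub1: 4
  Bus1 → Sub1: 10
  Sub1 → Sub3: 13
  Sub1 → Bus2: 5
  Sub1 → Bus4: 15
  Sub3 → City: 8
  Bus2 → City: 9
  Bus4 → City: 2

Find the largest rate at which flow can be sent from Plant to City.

Augment Plant→Sub2→Sub1→Sub3→City: bottleneck 3, flow now 3.
Augment Plant→Sub4→Sub1→Sub3→City: bottleneck 4, flow now 7.
Augment Plant→Bus1→Sub1→Sub3→City: bottleneck 1, flow now 8.
Augment Plant→Bus1→Sub1→Bus2→City: bottleneck 5, flow now 13.
Augment Plant→Bus1→Sub1→Bus4→City: bottleneck 2, flow now 15.
No augmenting path remains; maximum flow = 15.
In the residual graph, reachable from Plant: {Plant, Sub2, Sub4}.
Min-cut edges: Plant→Bus1 (8), Sub2→Sub1 (3), Sub4→Sub1 (4); capacity 8 + 3 + 4 = 15.
This cut is saturated, so no flow can exceed 15.

15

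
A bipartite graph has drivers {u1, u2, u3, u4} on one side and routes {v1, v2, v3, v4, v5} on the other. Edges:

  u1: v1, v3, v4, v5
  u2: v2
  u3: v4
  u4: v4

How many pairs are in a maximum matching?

Unit-capacity flow: source→left, listed edges, right→sink; max matching = max flow.
Augmenting path u1→v1 (+1); matched 1.
Augmenting path u2→v2 (+1); matched 2.
Augmenting path u3→v4 (+1); matched 3.
No augmenting path remains; maximum matching = 3.
König certificate: {u1, u2, v4} is a vertex cover of size 3 (every listed pair touches it), so no matching can be larger.

3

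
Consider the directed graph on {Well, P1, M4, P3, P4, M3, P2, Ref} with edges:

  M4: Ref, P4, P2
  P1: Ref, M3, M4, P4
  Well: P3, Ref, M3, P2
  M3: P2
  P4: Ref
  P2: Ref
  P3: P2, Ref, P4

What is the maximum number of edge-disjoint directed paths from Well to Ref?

Assign every edge capacity 1; by Menger, the answer equals the max flow.
Path Well→Ref (+1); total 1.
Path Well→P3→Ref (+1); total 2.
Path Well→P2→Ref (+1); total 3.
No residual Well→Ref path; max flow = 3.
Certifying cut of size 3: {P2→Ref, Well→P3, Well→Ref}.

3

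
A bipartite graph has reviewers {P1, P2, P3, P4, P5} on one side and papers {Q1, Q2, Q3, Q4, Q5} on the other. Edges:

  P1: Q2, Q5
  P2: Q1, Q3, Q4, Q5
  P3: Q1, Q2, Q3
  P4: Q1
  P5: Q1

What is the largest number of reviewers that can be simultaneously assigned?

4

Unit-capacity flow: source→left, listed edges, right→sink; max matching = max flow.
Augmenting path P1→Q2 (+1); matched 1.
Augmenting path P2→Q1 (+1); matched 2.
Augmenting path P3→Q3 (+1); matched 3.
Augmenting path P4→Q1→P2→Q4 (+1); matched 4.
No augmenting path remains; maximum matching = 4.
König certificate: {P1, P2, P3, Q1} is a vertex cover of size 4 (every listed pair touches it), so no matching can be larger.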